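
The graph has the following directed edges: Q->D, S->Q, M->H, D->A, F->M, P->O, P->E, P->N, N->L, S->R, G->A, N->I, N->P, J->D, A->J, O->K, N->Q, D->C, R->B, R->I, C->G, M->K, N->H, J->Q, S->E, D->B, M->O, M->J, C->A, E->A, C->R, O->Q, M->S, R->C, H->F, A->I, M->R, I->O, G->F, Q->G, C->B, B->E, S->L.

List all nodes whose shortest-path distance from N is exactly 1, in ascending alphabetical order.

Level 0: N
Level 1: H, I, L, P, Q
Level 2: D, E, F, G, O
Level 3: A, B, C, K, M
Level 4: J, R, S

H, I, L, P, Q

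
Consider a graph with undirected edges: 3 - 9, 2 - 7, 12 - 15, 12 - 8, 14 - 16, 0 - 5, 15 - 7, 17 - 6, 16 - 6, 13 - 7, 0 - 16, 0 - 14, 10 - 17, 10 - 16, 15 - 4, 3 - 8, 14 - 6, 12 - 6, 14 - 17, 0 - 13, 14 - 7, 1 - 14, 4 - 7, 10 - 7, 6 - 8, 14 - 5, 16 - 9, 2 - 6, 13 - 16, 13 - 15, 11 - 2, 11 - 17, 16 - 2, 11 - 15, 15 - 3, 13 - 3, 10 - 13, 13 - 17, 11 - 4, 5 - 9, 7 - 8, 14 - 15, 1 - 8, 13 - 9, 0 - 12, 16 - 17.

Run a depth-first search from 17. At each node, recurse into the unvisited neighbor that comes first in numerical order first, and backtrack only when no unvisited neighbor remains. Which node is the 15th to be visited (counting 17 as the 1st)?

13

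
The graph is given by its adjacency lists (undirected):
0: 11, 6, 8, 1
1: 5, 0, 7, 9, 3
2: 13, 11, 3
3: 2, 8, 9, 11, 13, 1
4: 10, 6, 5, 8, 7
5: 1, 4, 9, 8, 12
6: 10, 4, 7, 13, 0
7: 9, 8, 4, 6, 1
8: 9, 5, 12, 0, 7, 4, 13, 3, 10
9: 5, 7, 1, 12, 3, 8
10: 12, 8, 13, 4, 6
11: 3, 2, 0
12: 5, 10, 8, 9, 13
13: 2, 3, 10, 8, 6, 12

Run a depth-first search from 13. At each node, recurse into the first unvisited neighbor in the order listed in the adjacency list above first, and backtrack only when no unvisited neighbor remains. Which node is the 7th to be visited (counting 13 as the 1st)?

5

Visit 13
13 → 2
2 → 11
11 → 3
3 → 8
8 → 9
9 → 5
5 → 1
1 → 0
0 → 6
6 → 10
10 → 12
10 → 4
4 → 7

Visit order: 13, 2, 11, 3, 8, 9, 5, 1, 0, 6, 10, 12, 4, 7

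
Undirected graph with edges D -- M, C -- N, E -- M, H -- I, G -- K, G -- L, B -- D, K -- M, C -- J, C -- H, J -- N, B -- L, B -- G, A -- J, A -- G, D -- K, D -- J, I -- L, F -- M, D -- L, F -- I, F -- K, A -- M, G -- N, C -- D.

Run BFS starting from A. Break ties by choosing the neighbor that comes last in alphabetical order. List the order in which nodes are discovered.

A -> M -> J -> G -> K -> F -> E -> D -> N -> C -> L -> B -> I -> H

Visit A; enqueue M, J, G → queue [M, J, G]
Visit M; enqueue K, F, E, D → queue [J, G, K, F, E, D]
Visit J; enqueue N, C → queue [G, K, F, E, D, N, C]
Visit G; enqueue L, B → queue [K, F, E, D, N, C, L, B]
Visit K → queue [F, E, D, N, C, L, B]
Visit F; enqueue I → queue [E, D, N, C, L, B, I]
Visit E → queue [D, N, C, L, B, I]
Visit D → queue [N, C, L, B, I]
Visit N → queue [C, L, B, I]
Visit C; enqueue H → queue [L, B, I, H]
Visit L → queue [B, I, H]
Visit B → queue [I, H]
Visit I → queue [H]
Visit H → queue []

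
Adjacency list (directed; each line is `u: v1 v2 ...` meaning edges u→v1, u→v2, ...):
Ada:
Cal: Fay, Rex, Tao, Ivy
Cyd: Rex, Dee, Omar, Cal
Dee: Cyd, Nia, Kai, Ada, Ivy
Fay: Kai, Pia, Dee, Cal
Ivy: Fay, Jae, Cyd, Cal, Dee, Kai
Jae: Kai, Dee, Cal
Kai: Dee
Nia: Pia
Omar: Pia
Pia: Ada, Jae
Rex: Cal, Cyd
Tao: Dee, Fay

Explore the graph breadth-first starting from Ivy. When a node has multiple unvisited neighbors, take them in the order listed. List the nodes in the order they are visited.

Ivy, Fay, Jae, Cyd, Cal, Dee, Kai, Pia, Rex, Omar, Tao, Nia, Ada

Visit Ivy; enqueue Fay, Jae, Cyd, Cal, Dee, Kai → queue [Fay, Jae, Cyd, Cal, Dee, Kai]
Visit Fay; enqueue Pia → queue [Jae, Cyd, Cal, Dee, Kai, Pia]
Visit Jae → queue [Cyd, Cal, Dee, Kai, Pia]
Visit Cyd; enqueue Rex, Omar → queue [Cal, Dee, Kai, Pia, Rex, Omar]
Visit Cal; enqueue Tao → queue [Dee, Kai, Pia, Rex, Omar, Tao]
Visit Dee; enqueue Nia, Ada → queue [Kai, Pia, Rex, Omar, Tao, Nia, Ada]
Visit Kai → queue [Pia, Rex, Omar, Tao, Nia, Ada]
Visit Pia → queue [Rex, Omar, Tao, Nia, Ada]
Visit Rex → queue [Omar, Tao, Nia, Ada]
Visit Omar → queue [Tao, Nia, Ada]
Visit Tao → queue [Nia, Ada]
Visit Nia → queue [Ada]
Visit Ada → queue []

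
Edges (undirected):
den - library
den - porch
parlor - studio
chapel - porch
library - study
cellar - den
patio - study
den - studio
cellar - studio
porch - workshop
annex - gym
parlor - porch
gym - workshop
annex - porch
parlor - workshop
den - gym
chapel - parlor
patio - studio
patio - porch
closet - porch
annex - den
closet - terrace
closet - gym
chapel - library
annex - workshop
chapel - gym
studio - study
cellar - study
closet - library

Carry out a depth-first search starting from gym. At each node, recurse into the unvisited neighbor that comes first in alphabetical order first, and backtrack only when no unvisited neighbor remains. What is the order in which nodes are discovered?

gym → annex → den → cellar → studio → parlor → chapel → library → closet → porch → patio → study → workshop → terrace

Visit gym
gym → annex
annex → den
den → cellar
cellar → studio
studio → parlor
parlor → chapel
chapel → library
library → closet
closet → porch
porch → patio
patio → study
porch → workshop
closet → terrace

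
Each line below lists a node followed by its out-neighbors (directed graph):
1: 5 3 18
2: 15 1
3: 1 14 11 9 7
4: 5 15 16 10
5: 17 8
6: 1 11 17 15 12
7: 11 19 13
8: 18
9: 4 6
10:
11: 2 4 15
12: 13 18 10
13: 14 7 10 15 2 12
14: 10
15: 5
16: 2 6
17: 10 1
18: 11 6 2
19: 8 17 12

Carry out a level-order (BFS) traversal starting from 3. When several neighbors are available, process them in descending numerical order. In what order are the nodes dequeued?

3 -> 14 -> 11 -> 9 -> 7 -> 1 -> 10 -> 15 -> 4 -> 2 -> 6 -> 19 -> 13 -> 18 -> 5 -> 16 -> 17 -> 12 -> 8

Visit 3; enqueue 14, 11, 9, 7, 1 → queue [14, 11, 9, 7, 1]
Visit 14; enqueue 10 → queue [11, 9, 7, 1, 10]
Visit 11; enqueue 15, 4, 2 → queue [9, 7, 1, 10, 15, 4, 2]
Visit 9; enqueue 6 → queue [7, 1, 10, 15, 4, 2, 6]
Visit 7; enqueue 19, 13 → queue [1, 10, 15, 4, 2, 6, 19, 13]
Visit 1; enqueue 18, 5 → queue [10, 15, 4, 2, 6, 19, 13, 18, 5]
Visit 10 → queue [15, 4, 2, 6, 19, 13, 18, 5]
Visit 15 → queue [4, 2, 6, 19, 13, 18, 5]
Visit 4; enqueue 16 → queue [2, 6, 19, 13, 18, 5, 16]
Visit 2 → queue [6, 19, 13, 18, 5, 16]
Visit 6; enqueue 17, 12 → queue [19, 13, 18, 5, 16, 17, 12]
Visit 19; enqueue 8 → queue [13, 18, 5, 16, 17, 12, 8]
Visit 13 → queue [18, 5, 16, 17, 12, 8]
Visit 18 → queue [5, 16, 17, 12, 8]
Visit 5 → queue [16, 17, 12, 8]
Visit 16 → queue [17, 12, 8]
Visit 17 → queue [12, 8]
Visit 12 → queue [8]
Visit 8 → queue []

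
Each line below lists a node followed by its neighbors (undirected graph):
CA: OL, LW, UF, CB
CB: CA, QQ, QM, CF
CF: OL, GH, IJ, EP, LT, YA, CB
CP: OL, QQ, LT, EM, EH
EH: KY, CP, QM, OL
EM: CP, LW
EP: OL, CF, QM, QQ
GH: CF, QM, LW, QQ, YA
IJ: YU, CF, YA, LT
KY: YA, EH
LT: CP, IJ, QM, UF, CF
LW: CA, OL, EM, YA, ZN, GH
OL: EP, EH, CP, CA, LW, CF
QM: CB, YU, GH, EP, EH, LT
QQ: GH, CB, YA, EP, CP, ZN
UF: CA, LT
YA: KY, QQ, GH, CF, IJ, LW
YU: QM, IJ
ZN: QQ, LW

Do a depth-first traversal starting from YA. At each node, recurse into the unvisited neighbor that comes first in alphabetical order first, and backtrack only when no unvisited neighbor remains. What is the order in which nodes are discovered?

Visit YA
YA → CF
CF → CB
CB → CA
CA → LW
LW → EM
EM → CP
CP → EH
EH → KY
EH → OL
OL → EP
EP → QM
QM → GH
GH → QQ
QQ → ZN
QM → LT
LT → IJ
IJ → YU
LT → UF

YA, CF, CB, CA, LW, EM, CP, EH, KY, OL, EP, QM, GH, QQ, ZN, LT, IJ, YU, UF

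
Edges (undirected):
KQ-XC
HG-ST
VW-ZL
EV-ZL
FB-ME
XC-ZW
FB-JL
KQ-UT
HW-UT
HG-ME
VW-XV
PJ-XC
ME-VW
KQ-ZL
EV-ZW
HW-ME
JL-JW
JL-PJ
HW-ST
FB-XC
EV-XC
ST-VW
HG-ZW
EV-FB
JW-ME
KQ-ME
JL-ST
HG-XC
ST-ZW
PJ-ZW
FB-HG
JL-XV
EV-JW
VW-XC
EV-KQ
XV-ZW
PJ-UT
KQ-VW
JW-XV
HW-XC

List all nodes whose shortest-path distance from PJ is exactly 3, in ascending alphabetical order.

Level 0: PJ
Level 1: JL, UT, XC, ZW
Level 2: EV, FB, HG, HW, JW, KQ, ST, VW, XV
Level 3: ME, ZL

ME, ZL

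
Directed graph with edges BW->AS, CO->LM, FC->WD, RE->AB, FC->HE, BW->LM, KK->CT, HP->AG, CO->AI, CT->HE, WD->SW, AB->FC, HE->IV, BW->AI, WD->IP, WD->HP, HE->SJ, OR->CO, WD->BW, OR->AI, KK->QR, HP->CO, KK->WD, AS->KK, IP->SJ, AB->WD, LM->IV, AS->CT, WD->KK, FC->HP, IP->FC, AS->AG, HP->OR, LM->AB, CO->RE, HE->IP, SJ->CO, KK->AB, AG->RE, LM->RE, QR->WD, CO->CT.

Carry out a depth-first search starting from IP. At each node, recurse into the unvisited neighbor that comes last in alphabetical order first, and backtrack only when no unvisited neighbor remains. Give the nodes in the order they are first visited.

IP, SJ, CO, RE, AB, WD, SW, KK, QR, CT, HE, IV, HP, OR, AI, AG, BW, LM, AS, FC

Visit IP
IP → SJ
SJ → CO
CO → RE
RE → AB
AB → WD
WD → SW
WD → KK
KK → QR
KK → CT
CT → HE
HE → IV
WD → HP
HP → OR
OR → AI
HP → AG
WD → BW
BW → LM
BW → AS
AB → FC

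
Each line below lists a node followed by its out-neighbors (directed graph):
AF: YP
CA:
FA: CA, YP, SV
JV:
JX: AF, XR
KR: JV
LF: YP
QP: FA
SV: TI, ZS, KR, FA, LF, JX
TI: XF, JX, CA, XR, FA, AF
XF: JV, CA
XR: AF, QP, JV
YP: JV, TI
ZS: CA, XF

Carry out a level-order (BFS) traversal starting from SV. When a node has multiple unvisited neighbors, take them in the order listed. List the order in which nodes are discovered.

Visit SV; enqueue TI, ZS, KR, FA, LF, JX → queue [TI, ZS, KR, FA, LF, JX]
Visit TI; enqueue XF, CA, XR, AF → queue [ZS, KR, FA, LF, JX, XF, CA, XR, AF]
Visit ZS → queue [KR, FA, LF, JX, XF, CA, XR, AF]
Visit KR; enqueue JV → queue [FA, LF, JX, XF, CA, XR, AF, JV]
Visit FA; enqueue YP → queue [LF, JX, XF, CA, XR, AF, JV, YP]
Visit LF → queue [JX, XF, CA, XR, AF, JV, YP]
Visit JX → queue [XF, CA, XR, AF, JV, YP]
Visit XF → queue [CA, XR, AF, JV, YP]
Visit CA → queue [XR, AF, JV, YP]
Visit XR; enqueue QP → queue [AF, JV, YP, QP]
Visit AF → queue [JV, YP, QP]
Visit JV → queue [YP, QP]
Visit YP → queue [QP]
Visit QP → queue []

SV TI ZS KR FA LF JX XF CA XR AF JV YP QP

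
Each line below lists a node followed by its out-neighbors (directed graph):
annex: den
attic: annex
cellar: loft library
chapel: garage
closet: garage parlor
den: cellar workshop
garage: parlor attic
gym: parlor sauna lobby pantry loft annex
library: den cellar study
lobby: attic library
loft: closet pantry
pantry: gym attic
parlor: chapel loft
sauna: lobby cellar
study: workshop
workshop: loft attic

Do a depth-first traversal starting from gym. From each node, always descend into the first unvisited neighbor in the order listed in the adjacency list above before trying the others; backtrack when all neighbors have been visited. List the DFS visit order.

Visit gym
gym → parlor
parlor → chapel
chapel → garage
garage → attic
attic → annex
annex → den
den → cellar
cellar → loft
loft → closet
loft → pantry
cellar → library
library → study
study → workshop
gym → sauna
sauna → lobby

gym -> parlor -> chapel -> garage -> attic -> annex -> den -> cellar -> loft -> closet -> pantry -> library -> study -> workshop -> sauna -> lobby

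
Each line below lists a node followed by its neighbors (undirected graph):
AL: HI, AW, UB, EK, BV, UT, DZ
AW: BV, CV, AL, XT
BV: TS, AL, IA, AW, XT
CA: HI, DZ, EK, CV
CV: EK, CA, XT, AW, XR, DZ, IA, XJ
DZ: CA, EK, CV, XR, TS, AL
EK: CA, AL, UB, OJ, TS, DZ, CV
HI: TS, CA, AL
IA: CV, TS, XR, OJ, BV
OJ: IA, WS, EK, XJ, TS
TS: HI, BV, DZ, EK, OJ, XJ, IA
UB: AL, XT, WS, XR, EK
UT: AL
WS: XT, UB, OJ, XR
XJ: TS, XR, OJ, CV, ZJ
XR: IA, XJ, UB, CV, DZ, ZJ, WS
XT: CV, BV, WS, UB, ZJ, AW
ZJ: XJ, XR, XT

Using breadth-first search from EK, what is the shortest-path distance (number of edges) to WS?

Level 0: EK
Level 1: AL, CA, CV, DZ, OJ, TS, UB
Level 2: AW, BV, HI, IA, UT, WS, XJ, XR, XT
Level 3: ZJ
WS first appears at level 2.

2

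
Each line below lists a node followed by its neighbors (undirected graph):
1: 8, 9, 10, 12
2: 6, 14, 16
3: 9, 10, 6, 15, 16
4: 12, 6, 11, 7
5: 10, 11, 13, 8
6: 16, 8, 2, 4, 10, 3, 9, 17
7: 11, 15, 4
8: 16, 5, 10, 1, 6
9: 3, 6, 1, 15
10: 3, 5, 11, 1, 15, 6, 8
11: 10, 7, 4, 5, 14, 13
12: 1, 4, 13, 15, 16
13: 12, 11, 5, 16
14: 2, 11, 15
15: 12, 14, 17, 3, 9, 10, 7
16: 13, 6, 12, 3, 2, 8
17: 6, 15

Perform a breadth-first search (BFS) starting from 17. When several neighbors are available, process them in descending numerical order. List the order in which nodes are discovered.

17 → 15 → 6 → 14 → 12 → 10 → 9 → 7 → 3 → 16 → 8 → 4 → 2 → 11 → 13 → 1 → 5

Visit 17; enqueue 15, 6 → queue [15, 6]
Visit 15; enqueue 14, 12, 10, 9, 7, 3 → queue [6, 14, 12, 10, 9, 7, 3]
Visit 6; enqueue 16, 8, 4, 2 → queue [14, 12, 10, 9, 7, 3, 16, 8, 4, 2]
Visit 14; enqueue 11 → queue [12, 10, 9, 7, 3, 16, 8, 4, 2, 11]
Visit 12; enqueue 13, 1 → queue [10, 9, 7, 3, 16, 8, 4, 2, 11, 13, 1]
Visit 10; enqueue 5 → queue [9, 7, 3, 16, 8, 4, 2, 11, 13, 1, 5]
Visit 9 → queue [7, 3, 16, 8, 4, 2, 11, 13, 1, 5]
Visit 7 → queue [3, 16, 8, 4, 2, 11, 13, 1, 5]
Visit 3 → queue [16, 8, 4, 2, 11, 13, 1, 5]
Visit 16 → queue [8, 4, 2, 11, 13, 1, 5]
Visit 8 → queue [4, 2, 11, 13, 1, 5]
Visit 4 → queue [2, 11, 13, 1, 5]
Visit 2 → queue [11, 13, 1, 5]
Visit 11 → queue [13, 1, 5]
Visit 13 → queue [1, 5]
Visit 1 → queue [5]
Visit 5 → queue []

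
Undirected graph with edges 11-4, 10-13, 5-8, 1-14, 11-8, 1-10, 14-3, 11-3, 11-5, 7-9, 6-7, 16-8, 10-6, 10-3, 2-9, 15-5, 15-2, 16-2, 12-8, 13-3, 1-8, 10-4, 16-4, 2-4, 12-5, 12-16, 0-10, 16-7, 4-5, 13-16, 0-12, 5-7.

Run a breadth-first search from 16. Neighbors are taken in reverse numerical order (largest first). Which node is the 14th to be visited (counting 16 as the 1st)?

9

Visit 16; enqueue 13, 12, 8, 7, 4, 2 → queue [13, 12, 8, 7, 4, 2]
Visit 13; enqueue 10, 3 → queue [12, 8, 7, 4, 2, 10, 3]
Visit 12; enqueue 5, 0 → queue [8, 7, 4, 2, 10, 3, 5, 0]
Visit 8; enqueue 11, 1 → queue [7, 4, 2, 10, 3, 5, 0, 11, 1]
Visit 7; enqueue 9, 6 → queue [4, 2, 10, 3, 5, 0, 11, 1, 9, 6]
Visit 4 → queue [2, 10, 3, 5, 0, 11, 1, 9, 6]
Visit 2; enqueue 15 → queue [10, 3, 5, 0, 11, 1, 9, 6, 15]
Visit 10 → queue [3, 5, 0, 11, 1, 9, 6, 15]
Visit 3; enqueue 14 → queue [5, 0, 11, 1, 9, 6, 15, 14]
Visit 5 → queue [0, 11, 1, 9, 6, 15, 14]
Visit 0 → queue [11, 1, 9, 6, 15, 14]
Visit 11 → queue [1, 9, 6, 15, 14]
Visit 1 → queue [9, 6, 15, 14]
Visit 9 → queue [6, 15, 14]
Visit 6 → queue [15, 14]
Visit 15 → queue [14]
Visit 14 → queue []

Visit order: 16, 13, 12, 8, 7, 4, 2, 10, 3, 5, 0, 11, 1, 9, 6, 15, 14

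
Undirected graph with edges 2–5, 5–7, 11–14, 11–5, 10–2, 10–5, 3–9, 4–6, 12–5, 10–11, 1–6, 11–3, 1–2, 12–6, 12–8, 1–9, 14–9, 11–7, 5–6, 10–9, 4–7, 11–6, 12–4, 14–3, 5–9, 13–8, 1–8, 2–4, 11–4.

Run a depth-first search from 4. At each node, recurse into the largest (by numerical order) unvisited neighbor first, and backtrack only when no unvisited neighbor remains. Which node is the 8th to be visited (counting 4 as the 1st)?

Visit 4
4 → 12
12 → 8
8 → 13
8 → 1
1 → 9
9 → 14
14 → 11
11 → 10
10 → 5
5 → 7
5 → 6
5 → 2
11 → 3

Visit order: 4, 12, 8, 13, 1, 9, 14, 11, 10, 5, 7, 6, 2, 3

11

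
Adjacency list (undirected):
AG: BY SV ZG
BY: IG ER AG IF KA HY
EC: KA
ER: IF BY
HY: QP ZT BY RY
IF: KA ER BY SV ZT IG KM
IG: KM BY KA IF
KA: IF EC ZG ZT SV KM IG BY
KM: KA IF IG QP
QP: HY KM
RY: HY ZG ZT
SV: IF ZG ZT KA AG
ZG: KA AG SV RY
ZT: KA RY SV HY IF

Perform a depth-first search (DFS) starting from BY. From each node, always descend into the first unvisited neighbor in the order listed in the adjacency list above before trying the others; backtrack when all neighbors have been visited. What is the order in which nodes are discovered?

Visit BY
BY → IG
IG → KM
KM → KA
KA → IF
IF → ER
IF → SV
SV → ZG
ZG → AG
ZG → RY
RY → HY
HY → QP
HY → ZT
KA → EC

BY -> IG -> KM -> KA -> IF -> ER -> SV -> ZG -> AG -> RY -> HY -> QP -> ZT -> EC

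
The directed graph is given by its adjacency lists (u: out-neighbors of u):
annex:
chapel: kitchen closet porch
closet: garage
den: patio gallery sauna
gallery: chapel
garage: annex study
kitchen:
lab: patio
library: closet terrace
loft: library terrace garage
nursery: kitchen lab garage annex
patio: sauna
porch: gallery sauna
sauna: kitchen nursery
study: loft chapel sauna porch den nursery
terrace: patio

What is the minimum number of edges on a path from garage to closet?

Level 0: garage
Level 1: annex, study
Level 2: chapel, den, loft, nursery, porch, sauna
Level 3: closet, gallery, kitchen, lab, library, patio, terrace
closet first appears at level 3.

3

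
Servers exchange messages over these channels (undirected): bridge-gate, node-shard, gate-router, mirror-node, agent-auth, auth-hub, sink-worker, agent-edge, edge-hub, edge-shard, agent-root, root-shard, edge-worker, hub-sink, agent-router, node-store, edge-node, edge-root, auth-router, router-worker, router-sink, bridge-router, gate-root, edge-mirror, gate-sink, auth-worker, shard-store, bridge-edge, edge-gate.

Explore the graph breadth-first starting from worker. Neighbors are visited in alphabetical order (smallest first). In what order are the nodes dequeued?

worker, auth, edge, router, sink, agent, hub, bridge, gate, mirror, node, root, shard, store

Visit worker; enqueue auth, edge, router, sink → queue [auth, edge, router, sink]
Visit auth; enqueue agent, hub → queue [edge, router, sink, agent, hub]
Visit edge; enqueue bridge, gate, mirror, node, root, shard → queue [router, sink, agent, hub, bridge, gate, mirror, node, root, shard]
Visit router → queue [sink, agent, hub, bridge, gate, mirror, node, root, shard]
Visit sink → queue [agent, hub, bridge, gate, mirror, node, root, shard]
Visit agent → queue [hub, bridge, gate, mirror, node, root, shard]
Visit hub → queue [bridge, gate, mirror, node, root, shard]
Visit bridge → queue [gate, mirror, node, root, shard]
Visit gate → queue [mirror, node, root, shard]
Visit mirror → queue [node, root, shard]
Visit node; enqueue store → queue [root, shard, store]
Visit root → queue [shard, store]
Visit shard → queue [store]
Visit store → queue []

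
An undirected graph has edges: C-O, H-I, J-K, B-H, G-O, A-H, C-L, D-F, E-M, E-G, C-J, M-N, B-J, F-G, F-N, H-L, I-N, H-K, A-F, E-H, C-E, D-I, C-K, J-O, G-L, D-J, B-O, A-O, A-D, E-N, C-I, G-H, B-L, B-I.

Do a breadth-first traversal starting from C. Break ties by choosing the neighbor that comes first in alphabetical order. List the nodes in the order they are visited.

Visit C; enqueue E, I, J, K, L, O → queue [E, I, J, K, L, O]
Visit E; enqueue G, H, M, N → queue [I, J, K, L, O, G, H, M, N]
Visit I; enqueue B, D → queue [J, K, L, O, G, H, M, N, B, D]
Visit J → queue [K, L, O, G, H, M, N, B, D]
Visit K → queue [L, O, G, H, M, N, B, D]
Visit L → queue [O, G, H, M, N, B, D]
Visit O; enqueue A → queue [G, H, M, N, B, D, A]
Visit G; enqueue F → queue [H, M, N, B, D, A, F]
Visit H → queue [M, N, B, D, A, F]
Visit M → queue [N, B, D, A, F]
Visit N → queue [B, D, A, F]
Visit B → queue [D, A, F]
Visit D → queue [A, F]
Visit A → queue [F]
Visit F → queue []

C, E, I, J, K, L, O, G, H, M, N, B, D, A, F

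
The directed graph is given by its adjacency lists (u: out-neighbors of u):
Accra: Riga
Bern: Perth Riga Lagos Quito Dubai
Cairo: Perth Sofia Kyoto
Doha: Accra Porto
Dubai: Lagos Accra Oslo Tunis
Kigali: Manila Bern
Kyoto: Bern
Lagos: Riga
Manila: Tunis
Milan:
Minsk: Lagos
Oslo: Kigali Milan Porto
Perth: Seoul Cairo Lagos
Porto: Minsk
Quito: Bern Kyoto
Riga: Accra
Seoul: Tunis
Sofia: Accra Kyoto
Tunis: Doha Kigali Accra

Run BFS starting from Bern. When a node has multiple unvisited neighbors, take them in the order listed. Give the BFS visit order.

Bern, Perth, Riga, Lagos, Quito, Dubai, Seoul, Cairo, Accra, Kyoto, Oslo, Tunis, Sofia, Kigali, Milan, Porto, Doha, Manila, Minsk

Visit Bern; enqueue Perth, Riga, Lagos, Quito, Dubai → queue [Perth, Riga, Lagos, Quito, Dubai]
Visit Perth; enqueue Seoul, Cairo → queue [Riga, Lagos, Quito, Dubai, Seoul, Cairo]
Visit Riga; enqueue Accra → queue [Lagos, Quito, Dubai, Seoul, Cairo, Accra]
Visit Lagos → queue [Quito, Dubai, Seoul, Cairo, Accra]
Visit Quito; enqueue Kyoto → queue [Dubai, Seoul, Cairo, Accra, Kyoto]
Visit Dubai; enqueue Oslo, Tunis → queue [Seoul, Cairo, Accra, Kyoto, Oslo, Tunis]
Visit Seoul → queue [Cairo, Accra, Kyoto, Oslo, Tunis]
Visit Cairo; enqueue Sofia → queue [Accra, Kyoto, Oslo, Tunis, Sofia]
Visit Accra → queue [Kyoto, Oslo, Tunis, Sofia]
Visit Kyoto → queue [Oslo, Tunis, Sofia]
Visit Oslo; enqueue Kigali, Milan, Porto → queue [Tunis, Sofia, Kigali, Milan, Porto]
Visit Tunis; enqueue Doha → queue [Sofia, Kigali, Milan, Porto, Doha]
Visit Sofia → queue [Kigali, Milan, Porto, Doha]
Visit Kigali; enqueue Manila → queue [Milan, Porto, Doha, Manila]
Visit Milan → queue [Porto, Doha, Manila]
Visit Porto; enqueue Minsk → queue [Doha, Manila, Minsk]
Visit Doha → queue [Manila, Minsk]
Visit Manila → queue [Minsk]
Visit Minsk → queue []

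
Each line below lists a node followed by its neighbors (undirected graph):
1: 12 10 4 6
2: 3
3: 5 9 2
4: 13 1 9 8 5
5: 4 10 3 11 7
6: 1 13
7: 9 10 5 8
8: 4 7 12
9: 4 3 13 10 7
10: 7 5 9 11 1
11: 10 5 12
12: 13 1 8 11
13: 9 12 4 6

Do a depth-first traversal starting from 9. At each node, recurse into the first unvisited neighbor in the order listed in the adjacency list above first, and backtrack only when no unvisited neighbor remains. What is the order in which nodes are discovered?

Visit 9
9 → 4
4 → 13
13 → 12
12 → 1
1 → 10
10 → 7
7 → 5
5 → 3
3 → 2
5 → 11
7 → 8
1 → 6

9 -> 4 -> 13 -> 12 -> 1 -> 10 -> 7 -> 5 -> 3 -> 2 -> 11 -> 8 -> 6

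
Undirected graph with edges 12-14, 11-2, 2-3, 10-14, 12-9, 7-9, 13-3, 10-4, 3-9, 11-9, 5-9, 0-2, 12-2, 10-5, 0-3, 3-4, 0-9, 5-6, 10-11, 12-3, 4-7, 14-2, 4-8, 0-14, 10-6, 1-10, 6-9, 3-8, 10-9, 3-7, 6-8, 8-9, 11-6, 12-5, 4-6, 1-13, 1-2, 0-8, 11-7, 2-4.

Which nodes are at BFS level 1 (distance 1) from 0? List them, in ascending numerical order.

2, 3, 8, 9, 14

Level 0: 0
Level 1: 2, 3, 8, 9, 14
Level 2: 1, 4, 5, 6, 7, 10, 11, 12, 13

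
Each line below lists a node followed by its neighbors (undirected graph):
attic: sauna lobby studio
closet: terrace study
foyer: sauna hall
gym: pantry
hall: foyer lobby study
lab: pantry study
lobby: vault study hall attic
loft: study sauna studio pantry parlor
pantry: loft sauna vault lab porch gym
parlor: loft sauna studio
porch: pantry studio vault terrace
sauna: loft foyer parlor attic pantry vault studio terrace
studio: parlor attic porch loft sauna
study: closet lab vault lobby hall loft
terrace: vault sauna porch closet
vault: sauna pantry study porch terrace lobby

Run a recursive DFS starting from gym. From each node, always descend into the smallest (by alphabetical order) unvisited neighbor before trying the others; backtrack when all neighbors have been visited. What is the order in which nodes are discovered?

gym, pantry, lab, study, closet, terrace, porch, studio, attic, lobby, hall, foyer, sauna, loft, parlor, vault

Visit gym
gym → pantry
pantry → lab
lab → study
study → closet
closet → terrace
terrace → porch
porch → studio
studio → attic
attic → lobby
lobby → hall
hall → foyer
foyer → sauna
sauna → loft
loft → parlor
sauna → vault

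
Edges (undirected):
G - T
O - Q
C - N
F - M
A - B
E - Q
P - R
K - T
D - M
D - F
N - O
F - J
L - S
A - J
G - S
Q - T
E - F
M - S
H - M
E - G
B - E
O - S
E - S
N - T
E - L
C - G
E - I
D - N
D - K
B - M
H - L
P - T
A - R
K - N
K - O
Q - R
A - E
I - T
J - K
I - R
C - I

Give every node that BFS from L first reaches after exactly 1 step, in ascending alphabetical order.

E, H, S

Level 0: L
Level 1: E, H, S
Level 2: A, B, F, G, I, M, O, Q
Level 3: C, D, J, K, N, R, T
Level 4: P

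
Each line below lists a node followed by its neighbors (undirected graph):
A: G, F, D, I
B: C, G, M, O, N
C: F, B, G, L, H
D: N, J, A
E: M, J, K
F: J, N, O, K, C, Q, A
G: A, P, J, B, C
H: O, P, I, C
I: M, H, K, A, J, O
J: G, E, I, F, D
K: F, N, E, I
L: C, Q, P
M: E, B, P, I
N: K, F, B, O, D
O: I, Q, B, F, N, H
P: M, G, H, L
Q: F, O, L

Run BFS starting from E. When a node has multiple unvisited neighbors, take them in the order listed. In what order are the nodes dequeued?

E, M, J, K, B, P, I, G, F, D, N, C, O, H, L, A, Q

Visit E; enqueue M, J, K → queue [M, J, K]
Visit M; enqueue B, P, I → queue [J, K, B, P, I]
Visit J; enqueue G, F, D → queue [K, B, P, I, G, F, D]
Visit K; enqueue N → queue [B, P, I, G, F, D, N]
Visit B; enqueue C, O → queue [P, I, G, F, D, N, C, O]
Visit P; enqueue H, L → queue [I, G, F, D, N, C, O, H, L]
Visit I; enqueue A → queue [G, F, D, N, C, O, H, L, A]
Visit G → queue [F, D, N, C, O, H, L, A]
Visit F; enqueue Q → queue [D, N, C, O, H, L, A, Q]
Visit D → queue [N, C, O, H, L, A, Q]
Visit N → queue [C, O, H, L, A, Q]
Visit C → queue [O, H, L, A, Q]
Visit O → queue [H, L, A, Q]
Visit H → queue [L, A, Q]
Visit L → queue [A, Q]
Visit A → queue [Q]
Visit Q → queue []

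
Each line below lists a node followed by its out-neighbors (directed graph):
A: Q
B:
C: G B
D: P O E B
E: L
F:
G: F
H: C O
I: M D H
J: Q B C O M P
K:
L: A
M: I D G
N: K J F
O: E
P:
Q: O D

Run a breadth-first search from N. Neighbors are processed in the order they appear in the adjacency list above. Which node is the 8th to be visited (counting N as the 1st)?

Visit N; enqueue K, J, F → queue [K, J, F]
Visit K → queue [J, F]
Visit J; enqueue Q, B, C, O, M, P → queue [F, Q, B, C, O, M, P]
Visit F → queue [Q, B, C, O, M, P]
Visit Q; enqueue D → queue [B, C, O, M, P, D]
Visit B → queue [C, O, M, P, D]
Visit C; enqueue G → queue [O, M, P, D, G]
Visit O; enqueue E → queue [M, P, D, G, E]
Visit M; enqueue I → queue [P, D, G, E, I]
Visit P → queue [D, G, E, I]
Visit D → queue [G, E, I]
Visit G → queue [E, I]
Visit E; enqueue L → queue [I, L]
Visit I; enqueue H → queue [L, H]
Visit L; enqueue A → queue [H, A]
Visit H → queue [A]
Visit A → queue []

Visit order: N, K, J, F, Q, B, C, O, M, P, D, G, E, I, L, H, A

O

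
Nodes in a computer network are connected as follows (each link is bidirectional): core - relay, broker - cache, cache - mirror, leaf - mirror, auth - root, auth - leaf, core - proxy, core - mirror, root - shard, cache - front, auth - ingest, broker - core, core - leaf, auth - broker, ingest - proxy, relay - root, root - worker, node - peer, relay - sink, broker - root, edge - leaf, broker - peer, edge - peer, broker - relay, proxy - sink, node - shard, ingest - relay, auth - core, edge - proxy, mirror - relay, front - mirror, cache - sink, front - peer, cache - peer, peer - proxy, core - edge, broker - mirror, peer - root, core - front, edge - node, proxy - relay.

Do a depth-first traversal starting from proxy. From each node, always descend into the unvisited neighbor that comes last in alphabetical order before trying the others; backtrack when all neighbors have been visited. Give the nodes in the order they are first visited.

proxy, sink, relay, root, worker, shard, node, peer, front, mirror, leaf, edge, core, broker, cache, auth, ingest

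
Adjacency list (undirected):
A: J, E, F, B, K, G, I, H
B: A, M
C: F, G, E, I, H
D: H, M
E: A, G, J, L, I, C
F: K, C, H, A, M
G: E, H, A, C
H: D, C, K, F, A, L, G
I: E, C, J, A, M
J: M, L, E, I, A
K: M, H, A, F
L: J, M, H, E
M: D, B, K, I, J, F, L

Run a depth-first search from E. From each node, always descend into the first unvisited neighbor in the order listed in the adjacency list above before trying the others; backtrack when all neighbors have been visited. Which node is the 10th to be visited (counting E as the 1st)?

G

Visit E
E → A
A → J
J → M
M → D
D → H
H → C
C → F
F → K
C → G
C → I
H → L
M → B

Visit order: E, A, J, M, D, H, C, F, K, G, I, L, B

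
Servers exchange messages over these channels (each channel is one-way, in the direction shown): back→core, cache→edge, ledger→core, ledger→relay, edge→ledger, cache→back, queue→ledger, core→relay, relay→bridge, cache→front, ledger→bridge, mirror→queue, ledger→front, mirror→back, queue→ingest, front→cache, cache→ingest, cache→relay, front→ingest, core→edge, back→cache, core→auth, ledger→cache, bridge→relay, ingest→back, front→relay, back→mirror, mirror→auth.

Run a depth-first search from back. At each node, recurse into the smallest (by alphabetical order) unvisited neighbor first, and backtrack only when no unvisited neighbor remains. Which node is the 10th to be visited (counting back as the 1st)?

Visit back
back → cache
cache → edge
edge → ledger
ledger → bridge
bridge → relay
ledger → core
core → auth
ledger → front
front → ingest
back → mirror
mirror → queue

Visit order: back, cache, edge, ledger, bridge, relay, core, auth, front, ingest, mirror, queue

ingest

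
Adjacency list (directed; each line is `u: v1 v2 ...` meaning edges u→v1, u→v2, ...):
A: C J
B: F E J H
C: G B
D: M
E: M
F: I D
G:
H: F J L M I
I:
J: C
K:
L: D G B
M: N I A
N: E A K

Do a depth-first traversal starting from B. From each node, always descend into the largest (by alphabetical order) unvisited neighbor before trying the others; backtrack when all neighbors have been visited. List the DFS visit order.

B J C G H M N K E A I L D F

Visit B
B → J
J → C
C → G
B → H
H → M
M → N
N → K
N → E
N → A
M → I
H → L
L → D
H → F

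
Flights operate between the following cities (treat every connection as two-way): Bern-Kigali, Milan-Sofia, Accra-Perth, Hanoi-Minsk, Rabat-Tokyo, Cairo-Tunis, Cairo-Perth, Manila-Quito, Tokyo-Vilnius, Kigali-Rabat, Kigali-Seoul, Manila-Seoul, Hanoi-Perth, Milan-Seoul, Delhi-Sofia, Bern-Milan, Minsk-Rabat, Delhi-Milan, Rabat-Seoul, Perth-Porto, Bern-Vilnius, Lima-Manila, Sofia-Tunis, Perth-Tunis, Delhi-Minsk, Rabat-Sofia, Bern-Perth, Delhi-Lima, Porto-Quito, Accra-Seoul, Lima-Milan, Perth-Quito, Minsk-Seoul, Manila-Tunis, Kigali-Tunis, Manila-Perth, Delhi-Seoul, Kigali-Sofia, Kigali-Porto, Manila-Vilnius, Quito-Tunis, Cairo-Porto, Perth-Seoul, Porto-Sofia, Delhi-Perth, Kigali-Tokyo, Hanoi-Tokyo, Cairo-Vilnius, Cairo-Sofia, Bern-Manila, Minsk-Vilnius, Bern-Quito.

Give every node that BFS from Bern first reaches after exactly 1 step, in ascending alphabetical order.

Kigali, Manila, Milan, Perth, Quito, Vilnius

Level 0: Bern
Level 1: Kigali, Manila, Milan, Perth, Quito, Vilnius
Level 2: Accra, Cairo, Delhi, Hanoi, Lima, Minsk, Porto, Rabat, Seoul, Sofia, Tokyo, Tunis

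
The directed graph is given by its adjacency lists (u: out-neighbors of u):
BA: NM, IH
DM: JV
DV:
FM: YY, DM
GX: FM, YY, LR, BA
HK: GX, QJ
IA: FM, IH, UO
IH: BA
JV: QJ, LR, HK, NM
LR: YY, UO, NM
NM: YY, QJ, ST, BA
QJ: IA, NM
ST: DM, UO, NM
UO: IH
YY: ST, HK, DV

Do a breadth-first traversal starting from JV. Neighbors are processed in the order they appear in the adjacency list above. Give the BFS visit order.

JV, QJ, LR, HK, NM, IA, YY, UO, GX, ST, BA, FM, IH, DV, DM

Visit JV; enqueue QJ, LR, HK, NM → queue [QJ, LR, HK, NM]
Visit QJ; enqueue IA → queue [LR, HK, NM, IA]
Visit LR; enqueue YY, UO → queue [HK, NM, IA, YY, UO]
Visit HK; enqueue GX → queue [NM, IA, YY, UO, GX]
Visit NM; enqueue ST, BA → queue [IA, YY, UO, GX, ST, BA]
Visit IA; enqueue FM, IH → queue [YY, UO, GX, ST, BA, FM, IH]
Visit YY; enqueue DV → queue [UO, GX, ST, BA, FM, IH, DV]
Visit UO → queue [GX, ST, BA, FM, IH, DV]
Visit GX → queue [ST, BA, FM, IH, DV]
Visit ST; enqueue DM → queue [BA, FM, IH, DV, DM]
Visit BA → queue [FM, IH, DV, DM]
Visit FM → queue [IH, DV, DM]
Visit IH → queue [DV, DM]
Visit DV → queue [DM]
Visit DM → queue []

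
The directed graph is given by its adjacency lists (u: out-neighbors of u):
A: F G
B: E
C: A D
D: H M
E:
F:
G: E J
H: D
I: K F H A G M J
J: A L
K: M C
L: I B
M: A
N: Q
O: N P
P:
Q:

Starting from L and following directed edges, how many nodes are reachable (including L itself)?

BFS from L visits: L, B, I, E, A, F, G, H, J, K, M, D, C
Reachable nodes: 13 of 17 total.

13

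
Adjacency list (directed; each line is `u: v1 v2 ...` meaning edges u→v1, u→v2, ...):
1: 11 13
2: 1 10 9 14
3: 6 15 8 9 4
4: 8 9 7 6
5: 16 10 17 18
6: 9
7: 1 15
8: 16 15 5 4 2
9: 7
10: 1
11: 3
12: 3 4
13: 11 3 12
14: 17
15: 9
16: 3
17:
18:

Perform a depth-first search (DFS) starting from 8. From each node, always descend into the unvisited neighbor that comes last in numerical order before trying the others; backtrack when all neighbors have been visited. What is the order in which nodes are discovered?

Visit 8
8 → 16
16 → 3
3 → 15
15 → 9
9 → 7
7 → 1
1 → 13
13 → 12
12 → 4
4 → 6
13 → 11
8 → 5
5 → 18
5 → 17
5 → 10
8 → 2
2 → 14

8, 16, 3, 15, 9, 7, 1, 13, 12, 4, 6, 11, 5, 18, 17, 10, 2, 14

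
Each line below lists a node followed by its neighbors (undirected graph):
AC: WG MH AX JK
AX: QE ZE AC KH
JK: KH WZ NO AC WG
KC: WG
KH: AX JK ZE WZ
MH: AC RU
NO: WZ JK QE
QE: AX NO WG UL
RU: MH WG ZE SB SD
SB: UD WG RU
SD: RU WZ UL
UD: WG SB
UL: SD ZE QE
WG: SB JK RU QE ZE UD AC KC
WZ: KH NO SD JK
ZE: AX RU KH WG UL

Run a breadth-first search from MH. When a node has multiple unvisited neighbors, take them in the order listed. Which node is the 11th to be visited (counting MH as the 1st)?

UD

Visit MH; enqueue AC, RU → queue [AC, RU]
Visit AC; enqueue WG, AX, JK → queue [RU, WG, AX, JK]
Visit RU; enqueue ZE, SB, SD → queue [WG, AX, JK, ZE, SB, SD]
Visit WG; enqueue QE, UD, KC → queue [AX, JK, ZE, SB, SD, QE, UD, KC]
Visit AX; enqueue KH → queue [JK, ZE, SB, SD, QE, UD, KC, KH]
Visit JK; enqueue WZ, NO → queue [ZE, SB, SD, QE, UD, KC, KH, WZ, NO]
Visit ZE; enqueue UL → queue [SB, SD, QE, UD, KC, KH, WZ, NO, UL]
Visit SB → queue [SD, QE, UD, KC, KH, WZ, NO, UL]
Visit SD → queue [QE, UD, KC, KH, WZ, NO, UL]
Visit QE → queue [UD, KC, KH, WZ, NO, UL]
Visit UD → queue [KC, KH, WZ, NO, UL]
Visit KC → queue [KH, WZ, NO, UL]
Visit KH → queue [WZ, NO, UL]
Visit WZ → queue [NO, UL]
Visit NO → queue [UL]
Visit UL → queue []

Visit order: MH, AC, RU, WG, AX, JK, ZE, SB, SD, QE, UD, KC, KH, WZ, NO, UL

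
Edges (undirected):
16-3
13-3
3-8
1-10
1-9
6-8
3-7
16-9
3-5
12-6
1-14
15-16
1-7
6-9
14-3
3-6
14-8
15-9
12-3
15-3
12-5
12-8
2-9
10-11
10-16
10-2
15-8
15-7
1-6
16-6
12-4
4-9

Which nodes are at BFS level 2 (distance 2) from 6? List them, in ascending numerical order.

Level 0: 6
Level 1: 1, 3, 8, 9, 12, 16
Level 2: 2, 4, 5, 7, 10, 13, 14, 15
Level 3: 11

2, 4, 5, 7, 10, 13, 14, 15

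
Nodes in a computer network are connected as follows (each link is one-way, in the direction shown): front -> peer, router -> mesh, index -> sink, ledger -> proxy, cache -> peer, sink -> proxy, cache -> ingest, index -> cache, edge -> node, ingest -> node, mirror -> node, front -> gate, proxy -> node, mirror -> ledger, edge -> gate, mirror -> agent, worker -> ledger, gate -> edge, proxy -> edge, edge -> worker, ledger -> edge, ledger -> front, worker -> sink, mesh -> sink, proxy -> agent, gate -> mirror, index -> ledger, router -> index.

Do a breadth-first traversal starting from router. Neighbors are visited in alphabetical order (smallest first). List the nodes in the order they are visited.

Visit router; enqueue index, mesh → queue [index, mesh]
Visit index; enqueue cache, ledger, sink → queue [mesh, cache, ledger, sink]
Visit mesh → queue [cache, ledger, sink]
Visit cache; enqueue ingest, peer → queue [ledger, sink, ingest, peer]
Visit ledger; enqueue edge, front, proxy → queue [sink, ingest, peer, edge, front, proxy]
Visit sink → queue [ingest, peer, edge, front, proxy]
Visit ingest; enqueue node → queue [peer, edge, front, proxy, node]
Visit peer → queue [edge, front, proxy, node]
Visit edge; enqueue gate, worker → queue [front, proxy, node, gate, worker]
Visit front → queue [proxy, node, gate, worker]
Visit proxy; enqueue agent → queue [node, gate, worker, agent]
Visit node → queue [gate, worker, agent]
Visit gate; enqueue mirror → queue [worker, agent, mirror]
Visit worker → queue [agent, mirror]
Visit agent → queue [mirror]
Visit mirror → queue []

router index mesh cache ledger sink ingest peer edge front proxy node gate worker agent mirror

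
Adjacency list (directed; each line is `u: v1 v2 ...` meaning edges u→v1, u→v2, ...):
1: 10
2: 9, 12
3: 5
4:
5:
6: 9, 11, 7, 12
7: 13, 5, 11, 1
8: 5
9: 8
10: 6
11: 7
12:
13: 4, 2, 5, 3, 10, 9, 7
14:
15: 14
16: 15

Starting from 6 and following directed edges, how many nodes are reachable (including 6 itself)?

BFS from 6 visits: 6, 7, 9, 11, 12, 1, 5, 13, 8, 10, 2, 3, 4
Reachable nodes: 13 of 16 total.

13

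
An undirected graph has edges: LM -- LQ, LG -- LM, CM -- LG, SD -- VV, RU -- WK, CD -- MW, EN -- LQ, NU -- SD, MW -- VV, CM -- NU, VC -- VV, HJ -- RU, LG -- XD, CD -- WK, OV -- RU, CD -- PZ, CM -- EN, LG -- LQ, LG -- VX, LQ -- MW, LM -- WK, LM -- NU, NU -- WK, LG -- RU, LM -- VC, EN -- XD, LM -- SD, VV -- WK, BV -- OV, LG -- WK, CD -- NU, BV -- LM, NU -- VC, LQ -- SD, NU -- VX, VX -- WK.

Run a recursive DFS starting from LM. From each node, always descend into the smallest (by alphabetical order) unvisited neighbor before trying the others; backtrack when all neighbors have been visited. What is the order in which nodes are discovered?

Visit LM
LM → BV
BV → OV
OV → RU
RU → HJ
RU → LG
LG → CM
CM → EN
EN → LQ
LQ → MW
MW → CD
CD → NU
NU → SD
SD → VV
VV → VC
VV → WK
WK → VX
CD → PZ
EN → XD

LM, BV, OV, RU, HJ, LG, CM, EN, LQ, MW, CD, NU, SD, VV, VC, WK, VX, PZ, XD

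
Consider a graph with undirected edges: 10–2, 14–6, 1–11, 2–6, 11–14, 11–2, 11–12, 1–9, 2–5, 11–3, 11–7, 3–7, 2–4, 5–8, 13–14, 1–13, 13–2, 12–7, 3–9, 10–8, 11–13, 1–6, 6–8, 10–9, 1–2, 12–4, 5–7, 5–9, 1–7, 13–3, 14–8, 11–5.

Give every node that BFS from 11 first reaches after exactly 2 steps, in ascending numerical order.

4, 6, 8, 9, 10

Level 0: 11
Level 1: 1, 2, 3, 5, 7, 12, 13, 14
Level 2: 4, 6, 8, 9, 10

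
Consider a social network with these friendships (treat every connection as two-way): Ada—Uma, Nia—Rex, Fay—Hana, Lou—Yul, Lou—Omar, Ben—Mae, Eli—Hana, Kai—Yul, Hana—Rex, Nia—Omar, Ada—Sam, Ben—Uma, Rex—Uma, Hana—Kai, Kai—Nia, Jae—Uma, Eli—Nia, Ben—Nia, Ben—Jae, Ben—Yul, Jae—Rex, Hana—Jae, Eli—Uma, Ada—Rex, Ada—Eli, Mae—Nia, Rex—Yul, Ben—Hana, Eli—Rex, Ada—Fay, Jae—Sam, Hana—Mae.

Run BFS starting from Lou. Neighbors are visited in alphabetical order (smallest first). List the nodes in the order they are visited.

Visit Lou; enqueue Omar, Yul → queue [Omar, Yul]
Visit Omar; enqueue Nia → queue [Yul, Nia]
Visit Yul; enqueue Ben, Kai, Rex → queue [Nia, Ben, Kai, Rex]
Visit Nia; enqueue Eli, Mae → queue [Ben, Kai, Rex, Eli, Mae]
Visit Ben; enqueue Hana, Jae, Uma → queue [Kai, Rex, Eli, Mae, Hana, Jae, Uma]
Visit Kai → queue [Rex, Eli, Mae, Hana, Jae, Uma]
Visit Rex; enqueue Ada → queue [Eli, Mae, Hana, Jae, Uma, Ada]
Visit Eli → queue [Mae, Hana, Jae, Uma, Ada]
Visit Mae → queue [Hana, Jae, Uma, Ada]
Visit Hana; enqueue Fay → queue [Jae, Uma, Ada, Fay]
Visit Jae; enqueue Sam → queue [Uma, Ada, Fay, Sam]
Visit Uma → queue [Ada, Fay, Sam]
Visit Ada → queue [Fay, Sam]
Visit Fay → queue [Sam]
Visit Sam → queue []

Lou, Omar, Yul, Nia, Ben, Kai, Rex, Eli, Mae, Hana, Jae, Uma, Ada, Fay, Sam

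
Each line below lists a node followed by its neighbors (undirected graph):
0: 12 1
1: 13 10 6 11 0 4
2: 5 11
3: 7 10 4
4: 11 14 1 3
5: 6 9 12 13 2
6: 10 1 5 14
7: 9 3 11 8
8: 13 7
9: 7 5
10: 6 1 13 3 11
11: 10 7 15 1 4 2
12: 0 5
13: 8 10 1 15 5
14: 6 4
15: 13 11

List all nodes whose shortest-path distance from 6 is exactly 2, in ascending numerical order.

0, 2, 3, 4, 9, 11, 12, 13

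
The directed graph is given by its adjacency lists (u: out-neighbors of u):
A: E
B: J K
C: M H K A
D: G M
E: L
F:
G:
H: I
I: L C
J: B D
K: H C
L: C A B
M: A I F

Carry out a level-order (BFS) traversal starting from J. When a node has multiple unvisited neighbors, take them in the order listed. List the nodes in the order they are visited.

Visit J; enqueue B, D → queue [B, D]
Visit B; enqueue K → queue [D, K]
Visit D; enqueue G, M → queue [K, G, M]
Visit K; enqueue H, C → queue [G, M, H, C]
Visit G → queue [M, H, C]
Visit M; enqueue A, I, F → queue [H, C, A, I, F]
Visit H → queue [C, A, I, F]
Visit C → queue [A, I, F]
Visit A; enqueue E → queue [I, F, E]
Visit I; enqueue L → queue [F, E, L]
Visit F → queue [E, L]
Visit E → queue [L]
Visit L → queue []

J → B → D → K → G → M → H → C → A → I → F → E → L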